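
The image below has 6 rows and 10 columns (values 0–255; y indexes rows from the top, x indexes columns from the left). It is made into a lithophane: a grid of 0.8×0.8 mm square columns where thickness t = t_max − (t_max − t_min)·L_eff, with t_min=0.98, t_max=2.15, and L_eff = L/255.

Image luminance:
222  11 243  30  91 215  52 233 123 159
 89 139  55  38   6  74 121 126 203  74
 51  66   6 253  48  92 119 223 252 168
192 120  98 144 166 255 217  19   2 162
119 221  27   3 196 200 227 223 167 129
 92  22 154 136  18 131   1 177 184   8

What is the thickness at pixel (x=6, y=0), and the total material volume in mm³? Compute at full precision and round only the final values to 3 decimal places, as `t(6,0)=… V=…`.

t(6,0)=1.911 V=60.854

span = t_max - t_min = 2.15 - 0.98 = 1.170
L(6,0) = 52, L_eff = 52/255 = 0.203922
t(6,0) = 2.15 - 1.170·0.203922 = 1.911
Σt over all 6·10 pixels = 202053/2125 ≈ 95.0837647
V = pitch²·Σt = 0.8²·202053/2125 = 60.854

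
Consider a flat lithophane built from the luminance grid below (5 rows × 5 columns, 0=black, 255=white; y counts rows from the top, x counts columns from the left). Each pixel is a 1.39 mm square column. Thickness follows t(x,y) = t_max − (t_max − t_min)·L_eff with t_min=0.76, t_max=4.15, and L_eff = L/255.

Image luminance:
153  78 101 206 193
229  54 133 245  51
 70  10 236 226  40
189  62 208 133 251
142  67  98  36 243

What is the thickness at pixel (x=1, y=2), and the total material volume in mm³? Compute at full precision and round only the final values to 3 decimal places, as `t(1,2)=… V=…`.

t(1,2)=4.017 V=111.737

span = t_max - t_min = 4.15 - 0.76 = 3.390
L(1,2) = 10, L_eff = 10/255 = 0.039216
t(1,2) = 4.15 - 3.390·0.039216 = 4.017
Σt over all 5·5 pixels = 491573/8500 ≈ 57.8321176
V = pitch²·Σt = 1.39²·491573/8500 = 111.737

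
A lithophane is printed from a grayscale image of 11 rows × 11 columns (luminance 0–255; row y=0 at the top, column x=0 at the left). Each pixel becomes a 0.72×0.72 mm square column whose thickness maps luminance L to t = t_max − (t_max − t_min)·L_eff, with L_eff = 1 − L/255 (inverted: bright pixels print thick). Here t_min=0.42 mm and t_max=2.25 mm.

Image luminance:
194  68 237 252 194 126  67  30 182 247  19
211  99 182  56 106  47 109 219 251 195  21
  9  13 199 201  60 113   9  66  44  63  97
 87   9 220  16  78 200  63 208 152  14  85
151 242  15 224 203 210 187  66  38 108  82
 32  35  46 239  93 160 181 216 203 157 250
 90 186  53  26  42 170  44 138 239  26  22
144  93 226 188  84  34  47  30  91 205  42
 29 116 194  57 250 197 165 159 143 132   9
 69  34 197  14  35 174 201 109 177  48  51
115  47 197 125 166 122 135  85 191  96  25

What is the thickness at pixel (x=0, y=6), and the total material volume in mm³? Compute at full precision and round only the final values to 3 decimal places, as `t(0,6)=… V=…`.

span = t_max - t_min = 2.25 - 0.42 = 1.830
L(0,6) = 90, L_eff = 1 - 90/255 = 0.647059 (inverted)
t(0,6) = 2.25 - 1.830·0.647059 = 1.066
Σt over all 11·11 pixels = 130671/850 ≈ 153.7305882
V = pitch²·Σt = 0.72²·130671/850 = 79.694

t(0,6)=1.066 V=79.694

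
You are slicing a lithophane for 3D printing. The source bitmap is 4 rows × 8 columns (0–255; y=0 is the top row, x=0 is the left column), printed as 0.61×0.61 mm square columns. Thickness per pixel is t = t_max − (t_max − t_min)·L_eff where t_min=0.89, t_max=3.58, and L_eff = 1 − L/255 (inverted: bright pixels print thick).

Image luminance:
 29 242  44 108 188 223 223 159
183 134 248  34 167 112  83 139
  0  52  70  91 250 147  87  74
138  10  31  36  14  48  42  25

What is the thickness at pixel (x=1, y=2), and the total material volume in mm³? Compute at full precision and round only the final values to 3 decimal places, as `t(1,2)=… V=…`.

t(1,2)=1.439 V=24.065

span = t_max - t_min = 3.58 - 0.89 = 2.690
L(1,2) = 52, L_eff = 1 - 52/255 = 0.796078 (inverted)
t(1,2) = 3.58 - 2.690·0.796078 = 1.439
Σt over all 4·8 pixels = 1649179/25500 ≈ 64.6736863
V = pitch²·Σt = 0.61²·1649179/25500 = 24.065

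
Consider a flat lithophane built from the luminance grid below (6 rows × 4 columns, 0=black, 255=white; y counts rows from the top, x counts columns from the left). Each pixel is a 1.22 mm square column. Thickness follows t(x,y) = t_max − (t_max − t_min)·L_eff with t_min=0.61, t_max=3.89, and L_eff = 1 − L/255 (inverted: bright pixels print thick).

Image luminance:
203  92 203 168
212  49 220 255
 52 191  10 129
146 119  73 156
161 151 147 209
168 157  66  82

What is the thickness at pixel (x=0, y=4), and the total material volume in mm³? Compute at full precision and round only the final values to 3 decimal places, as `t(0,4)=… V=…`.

t(0,4)=2.681 V=87.247

span = t_max - t_min = 3.89 - 0.61 = 3.280
L(0,4) = 161, L_eff = 1 - 161/255 = 0.368627 (inverted)
t(0,4) = 3.89 - 3.280·0.368627 = 2.681
Σt over all 6·4 pixels = 373688/6375 ≈ 58.6177255
V = pitch²·Σt = 1.22²·373688/6375 = 87.247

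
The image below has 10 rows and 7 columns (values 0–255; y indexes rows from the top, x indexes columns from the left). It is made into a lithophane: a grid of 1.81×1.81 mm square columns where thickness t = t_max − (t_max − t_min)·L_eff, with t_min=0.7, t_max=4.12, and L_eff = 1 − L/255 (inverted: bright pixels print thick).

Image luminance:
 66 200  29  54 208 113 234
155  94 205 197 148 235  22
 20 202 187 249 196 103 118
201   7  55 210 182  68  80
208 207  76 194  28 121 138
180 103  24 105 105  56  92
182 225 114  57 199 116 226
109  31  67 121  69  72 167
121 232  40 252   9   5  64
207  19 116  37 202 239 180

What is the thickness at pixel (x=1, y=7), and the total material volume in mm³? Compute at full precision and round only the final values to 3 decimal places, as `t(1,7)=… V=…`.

t(1,7)=1.116 V=553.908

span = t_max - t_min = 4.12 - 0.7 = 3.420
L(1,7) = 31, L_eff = 1 - 31/255 = 0.878431 (inverted)
t(1,7) = 4.12 - 3.420·0.878431 = 1.116
Σt over all 10·7 pixels = 718571/4250 ≈ 169.0755294
V = pitch²·Σt = 1.81²·718571/4250 = 553.908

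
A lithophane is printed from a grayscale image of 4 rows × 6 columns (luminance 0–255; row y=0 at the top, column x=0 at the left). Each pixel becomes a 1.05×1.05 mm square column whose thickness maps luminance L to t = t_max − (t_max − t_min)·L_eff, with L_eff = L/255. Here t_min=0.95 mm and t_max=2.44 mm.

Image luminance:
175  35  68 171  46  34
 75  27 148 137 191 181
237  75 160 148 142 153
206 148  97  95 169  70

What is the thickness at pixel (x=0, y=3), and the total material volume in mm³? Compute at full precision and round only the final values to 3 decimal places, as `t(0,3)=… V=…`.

t(0,3)=1.236 V=45.314

span = t_max - t_min = 2.44 - 0.95 = 1.490
L(0,3) = 206, L_eff = 206/255 = 0.807843
t(0,3) = 2.44 - 1.490·0.807843 = 1.236
Σt over all 4·6 pixels = 87339/2125 ≈ 41.1007059
V = pitch²·Σt = 1.05²·87339/2125 = 45.314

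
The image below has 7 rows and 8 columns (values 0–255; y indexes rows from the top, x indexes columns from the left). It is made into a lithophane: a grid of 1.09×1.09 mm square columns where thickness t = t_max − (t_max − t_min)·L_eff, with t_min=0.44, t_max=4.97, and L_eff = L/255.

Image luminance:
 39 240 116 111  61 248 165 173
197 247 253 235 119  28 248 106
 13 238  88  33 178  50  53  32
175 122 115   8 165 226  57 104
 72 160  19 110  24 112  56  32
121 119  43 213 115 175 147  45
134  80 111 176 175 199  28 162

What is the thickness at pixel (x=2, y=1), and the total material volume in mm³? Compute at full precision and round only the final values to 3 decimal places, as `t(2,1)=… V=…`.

span = t_max - t_min = 4.97 - 0.44 = 4.530
L(2,1) = 253, L_eff = 253/255 = 0.992157
t(2,1) = 4.97 - 4.530·0.992157 = 0.476
Σt over all 7·8 pixels = 1328199/8500 ≈ 156.2587059
V = pitch²·Σt = 1.09²·1328199/8500 = 185.651

t(2,1)=0.476 V=185.651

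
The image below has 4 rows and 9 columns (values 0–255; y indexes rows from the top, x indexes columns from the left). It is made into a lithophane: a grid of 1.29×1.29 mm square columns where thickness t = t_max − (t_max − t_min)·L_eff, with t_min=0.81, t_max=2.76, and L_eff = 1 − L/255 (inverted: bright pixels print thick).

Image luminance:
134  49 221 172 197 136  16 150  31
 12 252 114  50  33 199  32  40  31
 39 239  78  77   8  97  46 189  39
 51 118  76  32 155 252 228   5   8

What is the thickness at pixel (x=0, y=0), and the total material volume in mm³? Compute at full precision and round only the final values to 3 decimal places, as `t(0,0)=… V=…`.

t(0,0)=1.835 V=94.413

span = t_max - t_min = 2.76 - 0.81 = 1.950
L(0,0) = 134, L_eff = 1 - 134/255 = 0.474510 (inverted)
t(0,0) = 2.76 - 1.950·0.474510 = 1.835
Σt over all 4·9 pixels = 1929/34 ≈ 56.7352941
V = pitch²·Σt = 1.29²·1929/34 = 94.413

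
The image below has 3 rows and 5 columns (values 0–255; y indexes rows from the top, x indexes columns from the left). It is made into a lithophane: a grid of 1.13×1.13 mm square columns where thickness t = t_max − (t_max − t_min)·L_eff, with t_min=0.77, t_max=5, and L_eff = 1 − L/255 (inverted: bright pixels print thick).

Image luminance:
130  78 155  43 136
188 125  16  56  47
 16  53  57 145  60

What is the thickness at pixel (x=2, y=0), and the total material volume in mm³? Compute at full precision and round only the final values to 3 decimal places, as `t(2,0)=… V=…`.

span = t_max - t_min = 5 - 0.77 = 4.230
L(2,0) = 155, L_eff = 1 - 155/255 = 0.392157 (inverted)
t(2,0) = 5 - 4.230·0.392157 = 3.341
Σt over all 3·5 pixels = 14109/425 ≈ 33.1976471
V = pitch²·Σt = 1.13²·14109/425 = 42.390

t(2,0)=3.341 V=42.390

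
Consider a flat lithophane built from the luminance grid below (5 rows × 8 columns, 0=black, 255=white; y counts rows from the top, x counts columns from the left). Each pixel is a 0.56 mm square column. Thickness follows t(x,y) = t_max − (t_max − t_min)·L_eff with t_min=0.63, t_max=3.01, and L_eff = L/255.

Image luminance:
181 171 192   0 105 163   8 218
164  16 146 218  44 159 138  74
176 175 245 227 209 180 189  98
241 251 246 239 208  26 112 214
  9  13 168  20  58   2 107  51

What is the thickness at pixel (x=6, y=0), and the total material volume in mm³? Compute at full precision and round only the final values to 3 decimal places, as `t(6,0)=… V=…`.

span = t_max - t_min = 3.01 - 0.63 = 2.380
L(6,0) = 8, L_eff = 8/255 = 0.031373
t(6,0) = 3.01 - 2.380·0.031373 = 2.935
Σt over all 5·8 pixels = 52073/750 ≈ 69.4306667
V = pitch²·Σt = 0.56²·52073/750 = 21.773

t(6,0)=2.935 V=21.773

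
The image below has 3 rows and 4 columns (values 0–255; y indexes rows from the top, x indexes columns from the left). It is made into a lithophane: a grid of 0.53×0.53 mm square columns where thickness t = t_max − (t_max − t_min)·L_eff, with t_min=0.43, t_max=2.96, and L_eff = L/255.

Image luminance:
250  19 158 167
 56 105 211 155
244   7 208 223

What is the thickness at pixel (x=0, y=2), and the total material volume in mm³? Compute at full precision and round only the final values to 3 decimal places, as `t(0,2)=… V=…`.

t(0,2)=0.539 V=4.953

span = t_max - t_min = 2.96 - 0.43 = 2.530
L(0,2) = 244, L_eff = 244/255 = 0.956863
t(0,2) = 2.96 - 2.530·0.956863 = 0.539
Σt over all 3·4 pixels = 149867/8500 ≈ 17.6314118
V = pitch²·Σt = 0.53²·149867/8500 = 4.953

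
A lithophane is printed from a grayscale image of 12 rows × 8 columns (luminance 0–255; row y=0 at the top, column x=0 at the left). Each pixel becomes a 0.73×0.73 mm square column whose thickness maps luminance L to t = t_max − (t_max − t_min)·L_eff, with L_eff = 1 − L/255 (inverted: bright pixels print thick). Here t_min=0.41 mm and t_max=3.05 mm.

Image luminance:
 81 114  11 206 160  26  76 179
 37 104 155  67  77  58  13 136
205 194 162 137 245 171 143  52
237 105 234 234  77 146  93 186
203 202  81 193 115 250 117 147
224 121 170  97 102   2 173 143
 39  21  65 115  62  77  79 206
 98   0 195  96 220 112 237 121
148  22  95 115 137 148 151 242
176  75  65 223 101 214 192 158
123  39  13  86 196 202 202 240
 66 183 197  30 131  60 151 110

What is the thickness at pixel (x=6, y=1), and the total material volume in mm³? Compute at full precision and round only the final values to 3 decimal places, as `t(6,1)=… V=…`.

t(6,1)=0.545 V=89.911

span = t_max - t_min = 3.05 - 0.41 = 2.640
L(6,1) = 13, L_eff = 1 - 13/255 = 0.949020 (inverted)
t(6,1) = 3.05 - 2.640·0.949020 = 0.545
Σt over all 12·8 pixels = 168.72
V = pitch²·Σt = 0.73²·168.72 = 89.911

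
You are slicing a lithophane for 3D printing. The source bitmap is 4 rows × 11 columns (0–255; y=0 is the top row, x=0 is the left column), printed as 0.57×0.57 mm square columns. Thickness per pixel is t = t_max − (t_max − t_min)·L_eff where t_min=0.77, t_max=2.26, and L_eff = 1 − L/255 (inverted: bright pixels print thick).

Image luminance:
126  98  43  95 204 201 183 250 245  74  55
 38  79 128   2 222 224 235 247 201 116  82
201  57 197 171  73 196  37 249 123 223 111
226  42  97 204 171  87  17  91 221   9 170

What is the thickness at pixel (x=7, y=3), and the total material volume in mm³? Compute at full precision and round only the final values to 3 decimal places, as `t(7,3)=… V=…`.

t(7,3)=1.302 V=22.628

span = t_max - t_min = 2.26 - 0.77 = 1.490
L(7,3) = 91, L_eff = 1 - 91/255 = 0.643137 (inverted)
t(7,3) = 2.26 - 1.490·0.643137 = 1.302
Σt over all 4·11 pixels = 1775969/25500 ≈ 69.6458431
V = pitch²·Σt = 0.57²·1775969/25500 = 22.628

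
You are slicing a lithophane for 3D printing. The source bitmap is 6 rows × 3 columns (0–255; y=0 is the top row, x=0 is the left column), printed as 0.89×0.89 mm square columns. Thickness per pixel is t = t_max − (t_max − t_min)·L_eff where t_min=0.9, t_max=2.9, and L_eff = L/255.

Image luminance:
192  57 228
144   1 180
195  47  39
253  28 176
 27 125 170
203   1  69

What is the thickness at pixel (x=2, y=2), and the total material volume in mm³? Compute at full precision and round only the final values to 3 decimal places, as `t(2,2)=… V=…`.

span = t_max - t_min = 2.9 - 0.9 = 2.000
L(2,2) = 39, L_eff = 39/255 = 0.152941
t(2,2) = 2.9 - 2.000·0.152941 = 2.594
Σt over all 6·3 pixels = 9041/255 ≈ 35.4549020
V = pitch²·Σt = 0.89²·9041/255 = 28.084

t(2,2)=2.594 V=28.084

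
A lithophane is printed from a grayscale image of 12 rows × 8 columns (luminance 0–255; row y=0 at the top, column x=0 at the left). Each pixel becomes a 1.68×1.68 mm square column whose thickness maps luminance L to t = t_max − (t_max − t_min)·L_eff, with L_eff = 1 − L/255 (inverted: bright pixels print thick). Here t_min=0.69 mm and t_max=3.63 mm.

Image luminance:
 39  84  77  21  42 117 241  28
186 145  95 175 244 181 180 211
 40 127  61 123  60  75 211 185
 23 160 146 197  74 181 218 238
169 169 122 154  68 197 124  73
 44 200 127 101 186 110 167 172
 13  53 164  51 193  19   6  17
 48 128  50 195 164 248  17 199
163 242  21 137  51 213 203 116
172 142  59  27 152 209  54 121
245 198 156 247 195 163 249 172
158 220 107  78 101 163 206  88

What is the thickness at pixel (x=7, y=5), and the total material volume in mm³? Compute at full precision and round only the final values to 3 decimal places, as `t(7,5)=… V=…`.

span = t_max - t_min = 3.63 - 0.69 = 2.940
L(7,5) = 172, L_eff = 1 - 172/255 = 0.325490 (inverted)
t(7,5) = 3.63 - 2.940·0.325490 = 2.673
Σt over all 12·8 pixels = 906809/4250 ≈ 213.3668235
V = pitch²·Σt = 1.68²·906809/4250 = 602.207

t(7,5)=2.673 V=602.207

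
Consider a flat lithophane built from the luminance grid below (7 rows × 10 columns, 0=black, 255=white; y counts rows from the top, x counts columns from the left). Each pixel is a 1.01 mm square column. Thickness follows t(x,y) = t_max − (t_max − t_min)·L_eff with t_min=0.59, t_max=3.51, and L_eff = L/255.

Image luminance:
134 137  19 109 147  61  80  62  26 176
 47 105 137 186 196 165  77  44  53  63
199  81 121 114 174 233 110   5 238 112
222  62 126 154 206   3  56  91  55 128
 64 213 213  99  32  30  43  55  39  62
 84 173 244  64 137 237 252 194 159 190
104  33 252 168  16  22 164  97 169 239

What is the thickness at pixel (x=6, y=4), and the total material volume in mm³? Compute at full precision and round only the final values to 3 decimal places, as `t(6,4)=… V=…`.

t(6,4)=3.018 V=152.961

span = t_max - t_min = 3.51 - 0.59 = 2.920
L(6,4) = 43, L_eff = 43/255 = 0.168627
t(6,4) = 3.51 - 2.920·0.168627 = 3.018
Σt over all 7·10 pixels = 1911823/12750 ≈ 149.9469020
V = pitch²·Σt = 1.01²·1911823/12750 = 152.961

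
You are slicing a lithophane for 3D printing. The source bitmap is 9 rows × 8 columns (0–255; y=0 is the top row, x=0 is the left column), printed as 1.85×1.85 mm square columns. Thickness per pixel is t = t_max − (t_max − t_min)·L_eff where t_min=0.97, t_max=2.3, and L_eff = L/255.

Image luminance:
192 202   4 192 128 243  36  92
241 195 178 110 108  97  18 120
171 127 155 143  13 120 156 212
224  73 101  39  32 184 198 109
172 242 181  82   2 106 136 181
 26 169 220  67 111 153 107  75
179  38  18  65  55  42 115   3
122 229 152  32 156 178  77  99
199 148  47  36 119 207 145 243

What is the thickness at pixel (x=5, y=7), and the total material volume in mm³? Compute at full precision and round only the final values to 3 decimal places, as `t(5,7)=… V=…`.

span = t_max - t_min = 2.3 - 0.97 = 1.330
L(5,7) = 178, L_eff = 178/255 = 0.698039
t(5,7) = 2.3 - 1.330·0.698039 = 1.372
Σt over all 9·8 pixels = 3032849/25500 ≈ 118.9352549
V = pitch²·Σt = 1.85²·3032849/25500 = 407.056

t(5,7)=1.372 V=407.056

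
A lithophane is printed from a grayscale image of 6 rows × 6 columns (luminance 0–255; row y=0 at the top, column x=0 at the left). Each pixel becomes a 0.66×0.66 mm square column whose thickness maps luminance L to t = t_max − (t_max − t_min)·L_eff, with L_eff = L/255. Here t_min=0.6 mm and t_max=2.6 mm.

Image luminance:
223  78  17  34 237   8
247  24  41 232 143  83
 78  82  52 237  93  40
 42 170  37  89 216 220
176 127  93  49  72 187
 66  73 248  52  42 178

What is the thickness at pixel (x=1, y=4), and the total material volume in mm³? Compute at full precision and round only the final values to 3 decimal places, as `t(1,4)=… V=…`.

span = t_max - t_min = 2.6 - 0.6 = 2.000
L(1,4) = 127, L_eff = 127/255 = 0.498039
t(1,4) = 2.6 - 2.000·0.498039 = 1.604
Σt over all 6·6 pixels = 5232/85 ≈ 61.5529412
V = pitch²·Σt = 0.66²·5232/85 = 26.812

t(1,4)=1.604 V=26.812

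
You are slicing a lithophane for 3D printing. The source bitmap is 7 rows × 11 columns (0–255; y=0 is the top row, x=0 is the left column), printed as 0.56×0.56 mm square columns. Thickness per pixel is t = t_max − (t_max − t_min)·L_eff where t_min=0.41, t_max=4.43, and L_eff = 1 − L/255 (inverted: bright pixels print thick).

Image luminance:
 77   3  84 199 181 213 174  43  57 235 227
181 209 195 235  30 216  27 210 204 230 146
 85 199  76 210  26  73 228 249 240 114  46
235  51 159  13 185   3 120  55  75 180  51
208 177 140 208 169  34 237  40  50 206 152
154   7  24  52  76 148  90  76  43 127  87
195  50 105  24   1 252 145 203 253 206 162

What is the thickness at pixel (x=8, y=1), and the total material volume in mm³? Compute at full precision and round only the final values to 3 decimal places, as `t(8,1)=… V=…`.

span = t_max - t_min = 4.43 - 0.41 = 4.020
L(8,1) = 204, L_eff = 1 - 204/255 = 0.200000 (inverted)
t(8,1) = 4.43 - 4.020·0.200000 = 3.626
Σt over all 7·11 pixels = 325689/1700 ≈ 191.5817647
V = pitch²·Σt = 0.56²·325689/1700 = 60.080

t(8,1)=3.626 V=60.080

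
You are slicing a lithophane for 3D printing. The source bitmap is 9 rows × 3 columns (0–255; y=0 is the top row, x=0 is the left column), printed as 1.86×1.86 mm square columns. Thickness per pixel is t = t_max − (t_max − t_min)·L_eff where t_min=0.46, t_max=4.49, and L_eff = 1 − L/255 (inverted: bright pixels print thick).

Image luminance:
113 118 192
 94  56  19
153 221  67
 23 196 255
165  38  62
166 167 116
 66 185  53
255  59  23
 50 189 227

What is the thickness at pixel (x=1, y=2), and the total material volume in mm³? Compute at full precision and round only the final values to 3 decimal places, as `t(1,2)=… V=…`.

span = t_max - t_min = 4.49 - 0.46 = 4.030
L(1,2) = 221, L_eff = 1 - 221/255 = 0.133333 (inverted)
t(1,2) = 4.49 - 4.030·0.133333 = 3.953
Σt over all 9·3 pixels = 828947/12750 ≈ 65.0154510
V = pitch²·Σt = 1.86²·828947/12750 = 224.927

t(1,2)=3.953 V=224.927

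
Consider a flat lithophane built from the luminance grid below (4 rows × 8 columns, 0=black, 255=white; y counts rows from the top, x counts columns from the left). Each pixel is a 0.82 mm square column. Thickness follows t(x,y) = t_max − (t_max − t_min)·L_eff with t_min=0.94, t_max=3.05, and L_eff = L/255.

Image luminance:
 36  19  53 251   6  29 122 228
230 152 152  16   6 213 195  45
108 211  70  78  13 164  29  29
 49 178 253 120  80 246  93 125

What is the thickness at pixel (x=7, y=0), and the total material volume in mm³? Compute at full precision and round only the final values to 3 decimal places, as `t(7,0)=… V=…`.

span = t_max - t_min = 3.05 - 0.94 = 2.110
L(7,0) = 228, L_eff = 228/255 = 0.894118
t(7,0) = 3.05 - 2.110·0.894118 = 1.163
Σt over all 4·8 pixels = 1729411/25500 ≈ 67.8200392
V = pitch²·Σt = 0.82²·1729411/25500 = 45.602

t(7,0)=1.163 V=45.602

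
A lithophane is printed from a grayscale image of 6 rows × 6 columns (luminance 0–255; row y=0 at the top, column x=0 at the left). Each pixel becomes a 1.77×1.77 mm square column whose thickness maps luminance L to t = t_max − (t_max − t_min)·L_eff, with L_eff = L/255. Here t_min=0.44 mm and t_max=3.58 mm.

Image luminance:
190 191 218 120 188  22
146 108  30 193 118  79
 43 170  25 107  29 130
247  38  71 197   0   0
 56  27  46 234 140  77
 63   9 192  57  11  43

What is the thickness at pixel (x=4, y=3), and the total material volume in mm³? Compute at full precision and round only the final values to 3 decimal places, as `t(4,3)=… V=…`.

span = t_max - t_min = 3.58 - 0.44 = 3.140
L(4,3) = 0, L_eff = 0/255 = 0.000000
t(4,3) = 3.58 - 3.140·0.000000 = 3.580
Σt over all 6·6 pixels = 71711/850 ≈ 84.3658824
V = pitch²·Σt = 1.77²·71711/850 = 264.310

t(4,3)=3.580 V=264.310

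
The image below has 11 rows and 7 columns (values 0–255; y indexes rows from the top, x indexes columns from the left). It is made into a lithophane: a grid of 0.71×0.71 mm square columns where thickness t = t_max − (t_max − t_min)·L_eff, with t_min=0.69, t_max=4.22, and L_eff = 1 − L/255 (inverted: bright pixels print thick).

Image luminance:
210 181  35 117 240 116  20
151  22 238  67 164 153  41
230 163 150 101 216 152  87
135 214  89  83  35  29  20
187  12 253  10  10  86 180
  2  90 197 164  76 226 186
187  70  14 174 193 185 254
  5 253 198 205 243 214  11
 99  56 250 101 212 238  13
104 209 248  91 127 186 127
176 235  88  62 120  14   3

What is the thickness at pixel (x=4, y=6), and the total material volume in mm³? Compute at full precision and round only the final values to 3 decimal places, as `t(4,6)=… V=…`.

t(4,6)=3.362 V=97.285

span = t_max - t_min = 4.22 - 0.69 = 3.530
L(4,6) = 193, L_eff = 1 - 193/255 = 0.243137 (inverted)
t(4,6) = 4.22 - 3.530·0.243137 = 3.362
Σt over all 11·7 pixels = 2460587/12750 ≈ 192.9872157
V = pitch²·Σt = 0.71²·2460587/12750 = 97.285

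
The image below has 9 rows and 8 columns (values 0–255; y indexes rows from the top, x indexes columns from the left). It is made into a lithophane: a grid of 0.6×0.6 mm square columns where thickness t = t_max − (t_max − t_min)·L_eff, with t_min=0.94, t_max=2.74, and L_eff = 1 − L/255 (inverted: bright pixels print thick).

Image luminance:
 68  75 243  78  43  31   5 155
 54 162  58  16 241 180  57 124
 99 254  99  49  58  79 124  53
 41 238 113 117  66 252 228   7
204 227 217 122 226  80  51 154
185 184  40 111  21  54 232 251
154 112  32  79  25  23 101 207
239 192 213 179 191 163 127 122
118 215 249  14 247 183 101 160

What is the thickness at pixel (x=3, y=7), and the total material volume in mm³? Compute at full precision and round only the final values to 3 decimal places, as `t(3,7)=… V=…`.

span = t_max - t_min = 2.74 - 0.94 = 1.800
L(3,7) = 179, L_eff = 1 - 179/255 = 0.298039 (inverted)
t(3,7) = 2.74 - 1.800·0.298039 = 2.204
Σt over all 9·8 pixels = 11316/85 ≈ 133.1294118
V = pitch²·Σt = 0.6²·11316/85 = 47.927

t(3,7)=2.204 V=47.927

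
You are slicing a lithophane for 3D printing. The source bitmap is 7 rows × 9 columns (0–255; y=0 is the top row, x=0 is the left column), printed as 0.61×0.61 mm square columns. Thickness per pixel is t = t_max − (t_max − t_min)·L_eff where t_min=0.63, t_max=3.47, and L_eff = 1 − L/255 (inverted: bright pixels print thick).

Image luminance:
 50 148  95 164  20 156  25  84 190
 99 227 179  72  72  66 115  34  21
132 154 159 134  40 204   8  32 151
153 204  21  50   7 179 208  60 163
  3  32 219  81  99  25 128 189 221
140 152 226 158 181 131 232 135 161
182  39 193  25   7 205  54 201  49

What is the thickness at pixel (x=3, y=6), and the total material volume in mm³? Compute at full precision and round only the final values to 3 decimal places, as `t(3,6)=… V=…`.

span = t_max - t_min = 3.47 - 0.63 = 2.840
L(3,6) = 25, L_eff = 1 - 25/255 = 0.901961 (inverted)
t(3,6) = 3.47 - 2.840·0.901961 = 0.908
Σt over all 7·9 pixels = 121.482
V = pitch²·Σt = 0.61²·121.482 = 45.203

t(3,6)=0.908 V=45.203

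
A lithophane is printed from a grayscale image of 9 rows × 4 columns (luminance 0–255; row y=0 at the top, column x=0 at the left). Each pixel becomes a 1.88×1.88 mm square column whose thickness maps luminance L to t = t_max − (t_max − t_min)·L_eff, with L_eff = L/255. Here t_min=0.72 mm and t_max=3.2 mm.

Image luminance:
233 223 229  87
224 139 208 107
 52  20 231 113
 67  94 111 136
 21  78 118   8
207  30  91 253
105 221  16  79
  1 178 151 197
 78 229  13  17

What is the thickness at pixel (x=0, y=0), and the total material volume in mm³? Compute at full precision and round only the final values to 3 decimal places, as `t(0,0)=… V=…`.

t(0,0)=0.934 V=257.121

span = t_max - t_min = 3.2 - 0.72 = 2.480
L(0,0) = 233, L_eff = 233/255 = 0.913725
t(0,0) = 3.2 - 2.480·0.913725 = 0.934
Σt over all 9·4 pixels = 30918/425 ≈ 72.7482353
V = pitch²·Σt = 1.88²·30918/425 = 257.121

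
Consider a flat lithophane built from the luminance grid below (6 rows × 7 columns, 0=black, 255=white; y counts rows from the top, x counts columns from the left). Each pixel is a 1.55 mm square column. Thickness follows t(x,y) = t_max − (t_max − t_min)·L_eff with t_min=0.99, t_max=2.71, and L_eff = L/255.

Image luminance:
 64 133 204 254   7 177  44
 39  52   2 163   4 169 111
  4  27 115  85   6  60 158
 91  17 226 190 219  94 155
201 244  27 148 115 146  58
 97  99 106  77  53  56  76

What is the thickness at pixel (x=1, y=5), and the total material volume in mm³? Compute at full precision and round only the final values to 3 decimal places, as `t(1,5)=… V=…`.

span = t_max - t_min = 2.71 - 0.99 = 1.720
L(1,5) = 99, L_eff = 99/255 = 0.388235
t(1,5) = 2.71 - 1.720·0.388235 = 2.042
Σt over all 6·7 pixels = 1075127/12750 ≈ 84.3236863
V = pitch²·Σt = 1.55²·1075127/12750 = 202.588

t(1,5)=2.042 V=202.588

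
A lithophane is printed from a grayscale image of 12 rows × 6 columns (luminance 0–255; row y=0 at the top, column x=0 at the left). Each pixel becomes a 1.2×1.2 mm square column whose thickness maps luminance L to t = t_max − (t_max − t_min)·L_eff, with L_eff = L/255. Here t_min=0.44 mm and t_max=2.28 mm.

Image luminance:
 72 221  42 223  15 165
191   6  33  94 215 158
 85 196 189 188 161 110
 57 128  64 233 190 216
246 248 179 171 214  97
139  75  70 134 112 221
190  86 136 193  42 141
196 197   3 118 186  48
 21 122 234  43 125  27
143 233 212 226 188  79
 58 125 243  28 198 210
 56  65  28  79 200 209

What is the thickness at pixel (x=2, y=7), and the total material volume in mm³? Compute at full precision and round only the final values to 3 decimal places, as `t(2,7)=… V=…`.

t(2,7)=2.258 V=134.085

span = t_max - t_min = 2.28 - 0.44 = 1.840
L(2,7) = 3, L_eff = 3/255 = 0.011765
t(2,7) = 2.28 - 1.840·0.011765 = 2.258
Σt over all 12·6 pixels = 197868/2125 ≈ 93.1143529
V = pitch²·Σt = 1.2²·197868/2125 = 134.085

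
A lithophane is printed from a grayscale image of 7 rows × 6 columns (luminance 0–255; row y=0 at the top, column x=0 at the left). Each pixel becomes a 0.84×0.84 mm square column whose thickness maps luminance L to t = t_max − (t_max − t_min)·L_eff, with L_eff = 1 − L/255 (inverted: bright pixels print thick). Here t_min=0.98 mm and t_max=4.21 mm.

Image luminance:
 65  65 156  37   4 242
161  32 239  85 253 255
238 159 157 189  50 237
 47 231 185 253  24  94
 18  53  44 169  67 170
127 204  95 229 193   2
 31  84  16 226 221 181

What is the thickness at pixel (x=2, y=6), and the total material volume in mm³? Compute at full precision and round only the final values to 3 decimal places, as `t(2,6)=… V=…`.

span = t_max - t_min = 4.21 - 0.98 = 3.230
L(2,6) = 16, L_eff = 1 - 16/255 = 0.937255 (inverted)
t(2,6) = 4.21 - 3.230·0.937255 = 1.183
Σt over all 7·6 pixels = 41978/375 ≈ 111.9413333
V = pitch²·Σt = 0.84²·41978/375 = 78.986

t(2,6)=1.183 V=78.986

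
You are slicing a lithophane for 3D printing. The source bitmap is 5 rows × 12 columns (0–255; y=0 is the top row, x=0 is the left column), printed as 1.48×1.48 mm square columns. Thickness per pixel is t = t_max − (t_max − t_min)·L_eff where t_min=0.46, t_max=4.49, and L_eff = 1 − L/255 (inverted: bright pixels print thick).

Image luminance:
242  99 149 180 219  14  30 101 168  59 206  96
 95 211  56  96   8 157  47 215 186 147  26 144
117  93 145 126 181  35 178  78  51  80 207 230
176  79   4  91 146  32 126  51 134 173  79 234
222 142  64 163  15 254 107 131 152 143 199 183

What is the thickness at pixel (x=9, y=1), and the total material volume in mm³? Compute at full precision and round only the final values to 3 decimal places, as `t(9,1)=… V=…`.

t(9,1)=2.783 V=322.574

span = t_max - t_min = 4.49 - 0.46 = 4.030
L(9,1) = 147, L_eff = 1 - 147/255 = 0.423529 (inverted)
t(9,1) = 4.49 - 4.030·0.423529 = 2.783
Σt over all 5·12 pixels = 312943/2125 ≈ 147.2672941
V = pitch²·Σt = 1.48²·312943/2125 = 322.574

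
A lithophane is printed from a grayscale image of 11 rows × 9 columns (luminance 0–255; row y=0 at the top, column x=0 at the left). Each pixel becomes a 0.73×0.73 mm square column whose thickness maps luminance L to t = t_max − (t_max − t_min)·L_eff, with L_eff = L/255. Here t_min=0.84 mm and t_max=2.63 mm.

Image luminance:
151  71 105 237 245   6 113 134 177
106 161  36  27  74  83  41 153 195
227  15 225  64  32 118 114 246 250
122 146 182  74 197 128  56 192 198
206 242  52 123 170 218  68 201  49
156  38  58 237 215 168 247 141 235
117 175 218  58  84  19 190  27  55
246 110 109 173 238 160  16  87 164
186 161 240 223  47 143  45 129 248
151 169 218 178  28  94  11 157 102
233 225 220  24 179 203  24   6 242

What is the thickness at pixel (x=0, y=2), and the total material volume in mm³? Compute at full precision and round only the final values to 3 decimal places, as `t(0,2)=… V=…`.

span = t_max - t_min = 2.63 - 0.84 = 1.790
L(0,2) = 227, L_eff = 227/255 = 0.890196
t(0,2) = 2.63 - 1.790·0.890196 = 1.037
Σt over all 11·9 pixels = 1048708/6375 ≈ 164.5032157
V = pitch²·Σt = 0.73²·1048708/6375 = 87.664

t(0,2)=1.037 V=87.664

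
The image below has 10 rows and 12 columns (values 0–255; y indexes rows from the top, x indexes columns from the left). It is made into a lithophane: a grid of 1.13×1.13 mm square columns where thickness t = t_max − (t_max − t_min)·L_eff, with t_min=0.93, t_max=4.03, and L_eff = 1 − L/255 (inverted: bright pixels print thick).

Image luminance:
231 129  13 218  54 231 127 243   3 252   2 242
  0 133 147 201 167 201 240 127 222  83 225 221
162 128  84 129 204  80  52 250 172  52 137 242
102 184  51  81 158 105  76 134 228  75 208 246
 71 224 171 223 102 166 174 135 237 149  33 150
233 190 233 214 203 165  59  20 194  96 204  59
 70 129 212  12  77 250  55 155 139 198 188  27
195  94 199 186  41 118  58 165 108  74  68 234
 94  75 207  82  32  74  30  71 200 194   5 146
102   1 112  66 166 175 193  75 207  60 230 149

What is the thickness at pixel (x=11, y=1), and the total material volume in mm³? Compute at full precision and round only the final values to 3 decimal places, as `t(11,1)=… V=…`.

span = t_max - t_min = 4.03 - 0.93 = 3.100
L(11,1) = 221, L_eff = 1 - 221/255 = 0.133333 (inverted)
t(11,1) = 4.03 - 3.100·0.133333 = 3.617
Σt over all 10·12 pixels = 159557/510 ≈ 312.8568627
V = pitch²·Σt = 1.13²·159557/510 = 399.487

t(11,1)=3.617 V=399.487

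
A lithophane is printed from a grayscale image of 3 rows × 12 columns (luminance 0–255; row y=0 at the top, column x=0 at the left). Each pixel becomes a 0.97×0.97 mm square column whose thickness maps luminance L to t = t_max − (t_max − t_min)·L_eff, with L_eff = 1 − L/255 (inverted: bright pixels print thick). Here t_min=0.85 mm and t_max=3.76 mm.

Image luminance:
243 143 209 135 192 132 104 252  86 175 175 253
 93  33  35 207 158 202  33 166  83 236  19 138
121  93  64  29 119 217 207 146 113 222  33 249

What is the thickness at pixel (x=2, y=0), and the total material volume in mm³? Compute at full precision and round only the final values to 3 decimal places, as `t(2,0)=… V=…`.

span = t_max - t_min = 3.76 - 0.85 = 2.910
L(2,0) = 209, L_eff = 1 - 209/255 = 0.180392 (inverted)
t(2,0) = 3.76 - 2.910·0.180392 = 3.235
Σt over all 3·12 pixels = 151251/1700 ≈ 88.9711765
V = pitch²·Σt = 0.97²·151251/1700 = 83.713

t(2,0)=3.235 V=83.713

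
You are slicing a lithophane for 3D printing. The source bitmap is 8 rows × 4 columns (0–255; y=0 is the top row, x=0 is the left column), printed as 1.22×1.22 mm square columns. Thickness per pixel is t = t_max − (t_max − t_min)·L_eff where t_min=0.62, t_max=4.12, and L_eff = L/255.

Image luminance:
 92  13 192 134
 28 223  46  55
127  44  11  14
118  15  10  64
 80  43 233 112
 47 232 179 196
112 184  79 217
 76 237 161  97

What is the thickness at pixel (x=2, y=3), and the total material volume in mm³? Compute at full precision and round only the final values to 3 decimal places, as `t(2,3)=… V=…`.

span = t_max - t_min = 4.12 - 0.62 = 3.500
L(2,3) = 10, L_eff = 10/255 = 0.039216
t(2,3) = 4.12 - 3.500·0.039216 = 3.983
Σt over all 8·4 pixels = 71569/850 ≈ 84.1988235
V = pitch²·Σt = 1.22²·71569/850 = 125.322

t(2,3)=3.983 V=125.322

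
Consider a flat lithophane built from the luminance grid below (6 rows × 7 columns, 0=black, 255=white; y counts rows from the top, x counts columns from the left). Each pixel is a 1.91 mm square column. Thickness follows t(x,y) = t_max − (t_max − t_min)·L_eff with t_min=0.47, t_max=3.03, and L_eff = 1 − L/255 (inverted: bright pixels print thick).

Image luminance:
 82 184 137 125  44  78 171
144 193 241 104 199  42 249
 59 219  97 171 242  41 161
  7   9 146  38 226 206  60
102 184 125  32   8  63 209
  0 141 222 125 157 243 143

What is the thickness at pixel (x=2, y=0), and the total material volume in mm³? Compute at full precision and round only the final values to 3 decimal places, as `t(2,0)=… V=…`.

t(2,0)=1.845 V=270.846

span = t_max - t_min = 3.03 - 0.47 = 2.560
L(2,0) = 137, L_eff = 1 - 137/255 = 0.462745 (inverted)
t(2,0) = 3.03 - 2.560·0.462745 = 1.845
Σt over all 6·7 pixels = 946597/12750 ≈ 74.2429020
V = pitch²·Σt = 1.91²·946597/12750 = 270.846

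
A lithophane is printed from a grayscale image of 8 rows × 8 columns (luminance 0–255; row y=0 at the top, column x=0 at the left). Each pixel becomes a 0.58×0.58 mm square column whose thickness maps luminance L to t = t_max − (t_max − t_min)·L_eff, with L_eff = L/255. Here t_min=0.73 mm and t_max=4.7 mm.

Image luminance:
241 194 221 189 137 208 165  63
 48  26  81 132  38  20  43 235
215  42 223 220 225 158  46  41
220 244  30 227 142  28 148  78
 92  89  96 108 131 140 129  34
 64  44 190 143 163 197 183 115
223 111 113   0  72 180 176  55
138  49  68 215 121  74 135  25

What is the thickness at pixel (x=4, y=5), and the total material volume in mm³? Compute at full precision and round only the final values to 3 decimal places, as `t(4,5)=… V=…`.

span = t_max - t_min = 4.7 - 0.73 = 3.970
L(4,5) = 163, L_eff = 163/255 = 0.639216
t(4,5) = 4.7 - 3.970·0.639216 = 2.162
Σt over all 8·8 pixels = 1498001/8500 ≈ 176.2354118
V = pitch²·Σt = 0.58²·1498001/8500 = 59.286

t(4,5)=2.162 V=59.286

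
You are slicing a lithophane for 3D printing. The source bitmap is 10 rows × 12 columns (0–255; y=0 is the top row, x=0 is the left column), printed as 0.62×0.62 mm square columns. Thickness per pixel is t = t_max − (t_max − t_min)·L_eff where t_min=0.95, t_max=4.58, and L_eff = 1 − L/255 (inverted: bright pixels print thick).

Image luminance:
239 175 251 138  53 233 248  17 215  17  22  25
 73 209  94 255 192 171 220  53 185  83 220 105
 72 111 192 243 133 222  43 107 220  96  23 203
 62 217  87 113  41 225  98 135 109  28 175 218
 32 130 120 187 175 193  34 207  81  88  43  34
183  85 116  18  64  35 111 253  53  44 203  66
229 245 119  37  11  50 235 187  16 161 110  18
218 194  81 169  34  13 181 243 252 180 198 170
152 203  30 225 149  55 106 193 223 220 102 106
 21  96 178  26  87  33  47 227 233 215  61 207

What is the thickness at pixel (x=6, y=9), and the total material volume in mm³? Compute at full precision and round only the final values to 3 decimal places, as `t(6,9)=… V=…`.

t(6,9)=1.619 V=130.099

span = t_max - t_min = 4.58 - 0.95 = 3.630
L(6,9) = 47, L_eff = 1 - 47/255 = 0.815686 (inverted)
t(6,9) = 4.58 - 3.630·0.815686 = 1.619
Σt over all 10·12 pixels = 2876807/8500 ≈ 338.4478824
V = pitch²·Σt = 0.62²·2876807/8500 = 130.099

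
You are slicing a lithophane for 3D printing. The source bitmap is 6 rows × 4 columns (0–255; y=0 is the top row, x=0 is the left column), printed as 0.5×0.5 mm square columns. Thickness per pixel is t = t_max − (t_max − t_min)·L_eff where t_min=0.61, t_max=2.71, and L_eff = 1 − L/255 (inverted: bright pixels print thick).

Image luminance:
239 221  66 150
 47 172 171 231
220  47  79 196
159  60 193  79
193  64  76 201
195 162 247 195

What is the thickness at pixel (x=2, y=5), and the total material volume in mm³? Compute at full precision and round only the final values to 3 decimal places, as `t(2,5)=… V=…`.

t(2,5)=2.644 V=11.201

span = t_max - t_min = 2.71 - 0.61 = 2.100
L(2,5) = 247, L_eff = 1 - 247/255 = 0.031373 (inverted)
t(2,5) = 2.71 - 2.100·0.031373 = 2.644
Σt over all 6·4 pixels = 7617/170 ≈ 44.8058824
V = pitch²·Σt = 0.5²·7617/170 = 11.201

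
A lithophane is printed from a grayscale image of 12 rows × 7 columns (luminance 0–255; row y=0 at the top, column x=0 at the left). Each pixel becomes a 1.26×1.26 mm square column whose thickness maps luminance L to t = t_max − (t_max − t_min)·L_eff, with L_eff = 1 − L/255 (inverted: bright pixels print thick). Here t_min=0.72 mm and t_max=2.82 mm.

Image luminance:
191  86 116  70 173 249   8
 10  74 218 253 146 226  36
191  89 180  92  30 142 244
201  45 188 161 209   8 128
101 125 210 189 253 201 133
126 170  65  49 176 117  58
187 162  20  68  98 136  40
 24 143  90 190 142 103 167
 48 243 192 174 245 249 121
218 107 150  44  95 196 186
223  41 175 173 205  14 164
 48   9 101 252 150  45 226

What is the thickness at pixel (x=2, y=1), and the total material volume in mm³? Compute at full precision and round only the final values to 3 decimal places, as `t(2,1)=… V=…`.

t(2,1)=2.515 V=245.079

span = t_max - t_min = 2.82 - 0.72 = 2.100
L(2,1) = 218, L_eff = 1 - 218/255 = 0.145098 (inverted)
t(2,1) = 2.82 - 2.100·0.145098 = 2.515
Σt over all 12·7 pixels = 26243/170 ≈ 154.3705882
V = pitch²·Σt = 1.26²·26243/170 = 245.079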